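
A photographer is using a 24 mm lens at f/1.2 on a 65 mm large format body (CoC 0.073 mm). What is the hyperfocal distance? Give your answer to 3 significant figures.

6.60 m

Hyperfocal distance H = f²/(N·c) + f = 24²/(1.2 × 0.073) + 24 = 576/0.0876 + 24 ≈ 6599.3 mm ≈ 6.60 m.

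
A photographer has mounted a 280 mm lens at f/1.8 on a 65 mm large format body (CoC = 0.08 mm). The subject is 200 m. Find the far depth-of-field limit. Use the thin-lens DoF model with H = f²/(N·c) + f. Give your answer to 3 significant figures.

316 m

Hyperfocal distance H = f²/(N·c) + f = 280²/(1.8 × 0.08) + 280 = 78400/0.144 + 280 ≈ 544724.4 mm ≈ 544.7 m.
Far limit Df = s·(H − f)/(H − s) = 200000 × (544724.4 − 280) / (544724.4 − 200000) = 200000 × 544444.4 / 344724.4 ≈ 315872 mm ≈ 316 m.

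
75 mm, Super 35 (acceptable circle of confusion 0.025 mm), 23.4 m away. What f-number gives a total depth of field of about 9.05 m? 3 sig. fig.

Write h = H − f = f²/(N·c). The thin-lens limits are Dn = s·h/(h + (s−f)) and Df = s·h/(h − (s−f)), so DoF = Df − Dn = 2·s·(s−f)·h / (h² − (s−f)²).
That is a quadratic in h: DoF·h² − 2·s·(s−f)·h − DoF·(s−f)² = 0 ⇒ h = (s−f)·(s + √(s² + DoF²)) / DoF = 23325 × (23400 + √(23400² + 9050²)) / 9050 = 23325 × (23400 + 25089.1) / 9050 ≈ 124973 mm.
Then N = f²/(c·h) = 75² / (0.025 × 124973) = 5625 / 3124.3 ≈ 1.80.

f/1.80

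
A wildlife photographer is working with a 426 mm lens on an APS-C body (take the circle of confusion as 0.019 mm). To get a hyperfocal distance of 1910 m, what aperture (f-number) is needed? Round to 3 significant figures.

Rearrange H = f²/(N·c) + f for N: N = f² / ((H − f)·c).
N = 426² / ((1910000 − 426) × 0.019) = 181476 / 36282 ≈ 5.

f/5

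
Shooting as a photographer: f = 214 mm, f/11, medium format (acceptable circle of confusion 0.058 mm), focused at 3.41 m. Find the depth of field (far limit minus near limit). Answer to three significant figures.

Hyperfocal distance H = f²/(N·c) + f = 214²/(11 × 0.058) + 214 = 45796/0.638 + 214 ≈ 71994.6 mm ≈ 71.99 m.
Near limit Dn = s·(H − f)/(H + s − 2f) = 3410 × (71994.6 − 214) / (71994.6 + 3410 − 2 × 214) = 3410 × 71780.6 / 74976.6 ≈ 3264.64 mm.
Far limit Df = s·(H − f)/(H − s) = 3410 × (71994.6 − 214) / (71994.6 − 3410) = 3410 × 71780.6 / 68584.6 ≈ 3568.90 mm.
Depth of field = Df − Dn = 3568.90 − 3264.64 ≈ 304.26 mm.

304 mm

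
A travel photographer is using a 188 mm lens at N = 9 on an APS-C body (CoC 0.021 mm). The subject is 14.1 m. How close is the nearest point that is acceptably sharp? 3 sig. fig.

Hyperfocal distance H = f²/(N·c) + f = 188²/(9 × 0.021) + 188 = 35344/0.189 + 188 ≈ 187193.3 mm ≈ 187.2 m.
Near limit Dn = s·(H − f)/(H + s − 2f) = 14100 × (187193.3 − 188) / (187193.3 + 14100 − 2 × 188) = 14100 × 187005.3 / 200917.3 ≈ 13124 mm ≈ 13.1 m.

13.1 m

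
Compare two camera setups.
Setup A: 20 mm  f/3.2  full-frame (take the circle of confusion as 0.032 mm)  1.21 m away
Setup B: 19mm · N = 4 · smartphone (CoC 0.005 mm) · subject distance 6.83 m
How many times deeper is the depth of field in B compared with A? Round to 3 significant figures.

Setup A: H = 20²/(3.2×0.032) + 20 ≈ 3926.2 mm; DoF = Df − Dn = 1740.11 − 927.46 ≈ 812.65 mm.
Setup B: H = 19²/(4×0.005) + 19 ≈ 18069.0 mm; DoF = Df − Dn = 10969.1 − 4958.8 ≈ 6010.3 mm.
Ratio = 6010.3 / 812.65 ≈ 7.40.

7.40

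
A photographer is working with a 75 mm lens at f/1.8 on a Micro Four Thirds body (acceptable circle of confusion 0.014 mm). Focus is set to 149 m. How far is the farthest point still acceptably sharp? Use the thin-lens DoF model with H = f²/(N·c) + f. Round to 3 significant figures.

448 m

Hyperfocal distance H = f²/(N·c) + f = 75²/(1.8 × 0.014) + 75 = 5625/0.0252 + 75 ≈ 223289.3 mm ≈ 223.3 m.
Far limit Df = s·(H − f)/(H − s) = 149000 × (223289.3 − 75) / (223289.3 − 149000) = 149000 × 223214.3 / 74289.3 ≈ 447695 mm ≈ 448 m.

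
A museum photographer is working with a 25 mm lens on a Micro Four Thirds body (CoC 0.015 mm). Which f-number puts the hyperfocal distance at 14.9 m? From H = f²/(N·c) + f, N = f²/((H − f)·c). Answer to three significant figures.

Rearrange H = f²/(N·c) + f for N: N = f² / ((H − f)·c).
N = 25² / ((14900 − 25) × 0.015) = 625 / 223.1 ≈ 2.80.

f/2.80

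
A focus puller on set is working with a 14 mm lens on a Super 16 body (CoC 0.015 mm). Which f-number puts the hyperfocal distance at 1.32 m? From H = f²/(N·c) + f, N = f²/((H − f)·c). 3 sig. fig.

Rearrange H = f²/(N·c) + f for N: N = f² / ((H − f)·c).
N = 14² / ((1320 − 14) × 0.015) = 196 / 19.59 ≈ 10.

f/10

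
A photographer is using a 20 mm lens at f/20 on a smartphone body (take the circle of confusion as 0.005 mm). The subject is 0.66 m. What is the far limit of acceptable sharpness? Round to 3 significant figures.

0.786 m

Hyperfocal distance H = f²/(N·c) + f = 20²/(20 × 0.005) + 20 = 400/0.1 + 20 ≈ 4020.0 mm ≈ 4.020 m.
Far limit Df = s·(H − f)/(H − s) = 660 × (4020.0 − 20) / (4020.0 − 660) = 660 × 4000.0 / 3360.0 ≈ 785.71 mm ≈ 0.786 m.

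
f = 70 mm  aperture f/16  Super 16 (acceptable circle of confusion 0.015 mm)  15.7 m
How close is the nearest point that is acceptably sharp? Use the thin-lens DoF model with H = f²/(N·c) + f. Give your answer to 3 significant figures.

8.89 m

Hyperfocal distance H = f²/(N·c) + f = 70²/(16 × 0.015) + 70 = 4900/0.24 + 70 ≈ 20486.7 mm ≈ 20.49 m.
Near limit Dn = s·(H − f)/(H + s − 2f) = 15700 × (20486.7 − 70) / (20486.7 + 15700 − 2 × 70) = 15700 × 20416.7 / 36046.7 ≈ 8892.4 mm ≈ 8.89 m.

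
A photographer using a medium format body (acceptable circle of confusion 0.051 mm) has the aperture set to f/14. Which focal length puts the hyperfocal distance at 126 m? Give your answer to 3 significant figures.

300 mm

From H = f²/(N·c) + f, with f ≪ H: f ≈ √(H·N·c) = √(126000 × 14 × 0.051) = √89964 ≈ 299.9 mm.
The +f correction barely moves this — solving exactly, f² + N·c·f − N·c·H = 0 ⇒ f = (−N·c + √((N·c)² + 4·N·c·H))/2 = (−0.714 + √359857)/2 ≈ 299.58 mm, so f ≈ 300 mm.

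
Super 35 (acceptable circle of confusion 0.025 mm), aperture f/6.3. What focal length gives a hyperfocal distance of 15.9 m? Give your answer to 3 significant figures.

From H = f²/(N·c) + f, with f ≪ H: f ≈ √(H·N·c) = √(15900 × 6.3 × 0.025) = √2504.2 ≈ 50.04 mm.
The +f correction barely moves this — solving exactly, f² + N·c·f − N·c·H = 0 ⇒ f = (−N·c + √((N·c)² + 4·N·c·H))/2 = (−0.1575 + √10017)/2 ≈ 49.964 mm, so f ≈ 50.0 mm.

50.0 mm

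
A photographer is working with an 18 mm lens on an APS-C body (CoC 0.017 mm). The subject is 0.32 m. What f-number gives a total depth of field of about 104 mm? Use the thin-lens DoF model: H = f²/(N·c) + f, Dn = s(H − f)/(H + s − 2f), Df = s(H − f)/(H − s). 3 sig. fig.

Write h = H − f = f²/(N·c). The thin-lens limits are Dn = s·h/(h + (s−f)) and Df = s·h/(h − (s−f)), so DoF = Df − Dn = 2·s·(s−f)·h / (h² − (s−f)²).
That is a quadratic in h: DoF·h² − 2·s·(s−f)·h − DoF·(s−f)² = 0 ⇒ h = (s−f)·(s + √(s² + DoF²)) / DoF = 302 × (320 + √(320² + 104²)) / 104 = 302 × (320 + 336.476) / 104 ≈ 1906.3 mm.
Then N = f²/(c·h) = 18² / (0.017 × 1906.3) = 324 / 32.407 ≈ 10.

f/10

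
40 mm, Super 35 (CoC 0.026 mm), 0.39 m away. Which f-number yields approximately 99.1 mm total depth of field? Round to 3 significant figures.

f/22

Write h = H − f = f²/(N·c). The thin-lens limits are Dn = s·h/(h + (s−f)) and Df = s·h/(h − (s−f)), so DoF = Df − Dn = 2·s·(s−f)·h / (h² − (s−f)²).
That is a quadratic in h: DoF·h² − 2·s·(s−f)·h − DoF·(s−f)² = 0 ⇒ h = (s−f)·(s + √(s² + DoF²)) / DoF = 350 × (390 + √(390² + 99.1²)) / 99.1 = 350 × (390 + 402.394) / 99.1 ≈ 2798.6 mm.
Then N = f²/(c·h) = 40² / (0.026 × 2798.6) = 1600 / 72.763 ≈ 22.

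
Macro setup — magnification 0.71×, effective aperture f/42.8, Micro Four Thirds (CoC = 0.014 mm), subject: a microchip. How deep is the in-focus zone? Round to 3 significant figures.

At magnification m, DoF ≈ 2·N_eff·c/m² = 2 × 42.8 × 0.014 / 0.71² = 1.198 / 0.5041 ≈ 2.38 mm.

2.38 mm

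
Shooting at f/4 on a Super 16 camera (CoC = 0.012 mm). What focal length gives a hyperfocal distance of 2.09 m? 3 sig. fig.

9.99 mm

From H = f²/(N·c) + f, with f ≪ H: f ≈ √(H·N·c) = √(2090 × 4 × 0.012) = √100.32 ≈ 10.02 mm.
Exact: f² + N·c·f − N·c·H = 0 ⇒ f = (−N·c + √((N·c)² + 4·N·c·H))/2 = (−0.048 + √401.28)/2 ≈ 9.9920 mm ≈ 9.99 mm.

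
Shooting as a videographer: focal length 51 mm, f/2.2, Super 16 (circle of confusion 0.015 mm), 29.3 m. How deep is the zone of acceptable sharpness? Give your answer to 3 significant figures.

Hyperfocal distance H = f²/(N·c) + f = 51²/(2.2 × 0.015) + 51 = 2601/0.033 + 51 ≈ 78869.2 mm ≈ 78.87 m.
Near limit Dn = s·(H − f)/(H + s − 2f) = 29300 × (78869.2 − 51) / (78869.2 + 29300 − 2 × 51) = 29300 × 78818.2 / 108067.2 ≈ 21370 mm.
Far limit Df = s·(H − f)/(H − s) = 29300 × (78869.2 − 51) / (78869.2 − 29300) = 29300 × 78818.2 / 49569.2 ≈ 46589 mm.
Depth of field = Df − Dn = 46589 − 21370 ≈ 25219 mm ≈ 25.2 m.

25.2 m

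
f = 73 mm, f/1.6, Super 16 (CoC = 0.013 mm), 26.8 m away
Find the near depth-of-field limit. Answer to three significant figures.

24.3 m

Hyperfocal distance H = f²/(N·c) + f = 73²/(1.6 × 0.013) + 73 = 5329/0.0208 + 73 ≈ 256274.9 mm ≈ 256.3 m.
Near limit Dn = s·(H − f)/(H + s − 2f) = 26800 × (256274.9 − 73) / (256274.9 + 26800 − 2 × 73) = 26800 × 256201.9 / 282928.9 ≈ 24268 mm ≈ 24.3 m.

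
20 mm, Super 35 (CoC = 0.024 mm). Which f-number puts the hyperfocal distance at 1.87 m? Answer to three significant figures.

f/9.01

Rearrange H = f²/(N·c) + f for N: N = f² / ((H − f)·c).
N = 20² / ((1870 − 20) × 0.024) = 400 / 44.40 ≈ 9.01.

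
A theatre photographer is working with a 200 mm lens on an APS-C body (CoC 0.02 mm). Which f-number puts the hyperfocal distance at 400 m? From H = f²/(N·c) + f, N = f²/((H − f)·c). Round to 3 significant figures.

Rearrange H = f²/(N·c) + f for N: N = f² / ((H − f)·c).
N = 200² / ((400000 − 200) × 0.02) = 40000 / 7996 ≈ 5.

f/5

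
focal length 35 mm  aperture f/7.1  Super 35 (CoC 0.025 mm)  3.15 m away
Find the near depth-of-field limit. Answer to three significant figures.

Hyperfocal distance H = f²/(N·c) + f = 35²/(7.1 × 0.025) + 35 = 1225/0.1775 + 35 ≈ 6936.4 mm ≈ 6.936 m.
Near limit Dn = s·(H − f)/(H + s − 2f) = 3150 × (6936.4 − 35) / (6936.4 + 3150 − 2 × 35) = 3150 × 6901.4 / 10016.4 ≈ 2170.4 mm ≈ 2.17 m.

2.17 m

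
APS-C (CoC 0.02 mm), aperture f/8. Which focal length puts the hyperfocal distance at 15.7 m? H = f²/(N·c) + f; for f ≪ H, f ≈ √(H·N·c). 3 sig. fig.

From H = f²/(N·c) + f, with f ≪ H: f ≈ √(H·N·c) = √(15700 × 8 × 0.02) = √2512.0 ≈ 50.12 mm.
Exact: f² + N·c·f − N·c·H = 0 ⇒ f = (−N·c + √((N·c)² + 4·N·c·H))/2 = (−0.16 + √10048)/2 ≈ 50.040 mm ≈ 50.0 mm.

50.0 mm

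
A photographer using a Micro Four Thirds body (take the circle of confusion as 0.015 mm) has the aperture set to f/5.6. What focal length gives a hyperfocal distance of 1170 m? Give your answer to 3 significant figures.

313 mm

From H = f²/(N·c) + f, with f ≪ H: f ≈ √(H·N·c) = √(1170000 × 5.6 × 0.015) = √98280 ≈ 313.5 mm.
Exact: f² + N·c·f − N·c·H = 0 ⇒ f = (−N·c + √((N·c)² + 4·N·c·H))/2 = (−0.084 + √393120)/2 ≈ 313.45 mm ≈ 313 mm.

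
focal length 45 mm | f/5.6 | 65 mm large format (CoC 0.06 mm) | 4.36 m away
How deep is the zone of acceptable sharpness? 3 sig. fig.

12.8 m

Hyperfocal distance H = f²/(N·c) + f = 45²/(5.6 × 0.06) + 45 = 2025/0.336 + 45 ≈ 6071.8 mm ≈ 6.072 m.
Near limit Dn = s·(H − f)/(H + s − 2f) = 4360 × (6071.8 − 45) / (6071.8 + 4360 − 2 × 45) = 4360 × 6026.8 / 10341.8 ≈ 2541 mm.
Far limit Df = s·(H − f)/(H − s) = 4360 × (6071.8 − 45) / (6071.8 − 4360) = 4360 × 6026.8 / 1711.8 ≈ 15351 mm.
Depth of field = Df − Dn = 15351 − 2541 ≈ 12810 mm ≈ 12.8 m.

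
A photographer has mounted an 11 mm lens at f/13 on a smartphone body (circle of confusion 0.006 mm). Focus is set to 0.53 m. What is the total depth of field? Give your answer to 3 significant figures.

399 mm

Hyperfocal distance H = f²/(N·c) + f = 11²/(13 × 0.006) + 11 = 121/0.078 + 11 ≈ 1562.3 mm ≈ 1.562 m.
Near limit Dn = s·(H − f)/(H + s − 2f) = 530 × (1562.3 − 11) / (1562.3 + 530 − 2 × 11) = 530 × 1551.3 / 2070.3 ≈ 397.13 mm.
Far limit Df = s·(H − f)/(H − s) = 530 × (1562.3 − 11) / (1562.3 − 530) = 530 × 1551.3 / 1032.3 ≈ 796.47 mm.
Depth of field = Df − Dn = 796.47 − 397.13 ≈ 399.34 mm.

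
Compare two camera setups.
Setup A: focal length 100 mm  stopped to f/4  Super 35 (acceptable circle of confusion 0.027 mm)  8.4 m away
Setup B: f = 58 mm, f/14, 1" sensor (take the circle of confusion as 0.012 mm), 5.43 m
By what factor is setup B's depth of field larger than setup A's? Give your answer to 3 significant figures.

2.07

Setup A: H = 100²/(4×0.027) + 100 ≈ 92692.6 mm; DoF = Df − Dn = 9227.1 − 7709.0 ≈ 1518.1 mm.
Setup B: H = 58²/(14×0.012) + 58 ≈ 20081.8 mm; DoF = Df − Dn = 7420.9 − 4281.4 ≈ 3139.5 mm.
Ratio = 3139.5 / 1518.1 ≈ 2.07.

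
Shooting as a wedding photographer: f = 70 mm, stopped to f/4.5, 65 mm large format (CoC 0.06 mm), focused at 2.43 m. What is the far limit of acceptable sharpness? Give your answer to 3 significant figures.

2.79 m

Hyperfocal distance H = f²/(N·c) + f = 70²/(4.5 × 0.06) + 70 = 4900/0.27 + 70 ≈ 18218.1 mm ≈ 18.22 m.
Far limit Df = s·(H − f)/(H − s) = 2430 × (18218.1 − 70) / (18218.1 − 2430) = 2430 × 18148.1 / 15788.1 ≈ 2793.2 mm ≈ 2.79 m.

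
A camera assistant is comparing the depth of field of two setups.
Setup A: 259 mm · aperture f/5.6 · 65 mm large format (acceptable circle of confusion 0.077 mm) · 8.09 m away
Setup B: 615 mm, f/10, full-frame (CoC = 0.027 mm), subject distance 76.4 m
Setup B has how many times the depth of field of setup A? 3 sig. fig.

10.2

Setup A: H = 259²/(5.6×0.077) + 259 ≈ 155827.2 mm; DoF = Df − Dn = 8518.82 − 7702.28 ≈ 816.54 mm.
Setup B: H = 615²/(10×0.027) + 615 ≈ 1401448.3 mm; DoF = Df − Dn = 80769.6 − 72478.9 ≈ 8290.7 mm.
Ratio = 8290.7 / 816.54 ≈ 10.2.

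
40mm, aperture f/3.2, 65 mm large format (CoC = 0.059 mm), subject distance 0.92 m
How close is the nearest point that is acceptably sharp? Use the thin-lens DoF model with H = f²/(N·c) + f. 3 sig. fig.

Hyperfocal distance H = f²/(N·c) + f = 40²/(3.2 × 0.059) + 40 = 1600/0.1888 + 40 ≈ 8514.6 mm ≈ 8.515 m.
Near limit Dn = s·(H − f)/(H + s − 2f) = 920 × (8514.6 − 40) / (8514.6 + 920 − 2 × 40) = 920 × 8474.6 / 9354.6 ≈ 833.45 mm ≈ 0.833 m.

0.833 m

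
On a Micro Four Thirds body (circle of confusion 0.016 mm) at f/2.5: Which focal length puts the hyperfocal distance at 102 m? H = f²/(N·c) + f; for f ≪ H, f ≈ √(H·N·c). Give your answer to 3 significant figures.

63.9 mm

From H = f²/(N·c) + f, with f ≪ H: f ≈ √(H·N·c) = √(102000 × 2.5 × 0.016) = √4080.0 ≈ 63.87 mm.
The +f correction barely moves this — solving exactly, f² + N·c·f − N·c·H = 0 ⇒ f = (−N·c + √((N·c)² + 4·N·c·H))/2 = (−0.04 + √16320)/2 ≈ 63.855 mm, so f ≈ 63.9 mm.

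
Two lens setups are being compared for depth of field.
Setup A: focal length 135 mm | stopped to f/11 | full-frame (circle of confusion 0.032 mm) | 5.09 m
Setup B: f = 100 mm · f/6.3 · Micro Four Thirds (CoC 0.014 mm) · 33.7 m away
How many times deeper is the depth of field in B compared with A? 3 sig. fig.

22.3

Setup A: H = 135²/(11×0.032) + 135 ≈ 51910.6 mm; DoF = Df − Dn = 5628.67 − 4645.43 ≈ 983.24 mm.
Setup B: H = 100²/(6.3×0.014) + 100 ≈ 113478.7 mm; DoF = Df − Dn = 47893 − 25996 ≈ 21897 mm.
Ratio = 21897 / 983.24 ≈ 22.3.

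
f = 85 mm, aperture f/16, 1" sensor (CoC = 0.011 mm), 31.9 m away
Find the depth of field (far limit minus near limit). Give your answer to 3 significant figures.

124 m

Hyperfocal distance H = f²/(N·c) + f = 85²/(16 × 0.011) + 85 = 7225/0.176 + 85 ≈ 41136.1 mm ≈ 41.14 m.
Near limit Dn = s·(H − f)/(H + s − 2f) = 31900 × (41136.1 − 85) / (41136.1 + 31900 − 2 × 85) = 31900 × 41051.1 / 72866.1 ≈ 17972 mm.
Far limit Df = s·(H − f)/(H − s) = 31900 × (41136.1 − 85) / (41136.1 − 31900) = 31900 × 41051.1 / 9236.1 ≈ 141783 mm.
Depth of field = Df − Dn = 141783 − 17972 ≈ 123811 mm ≈ 124 m.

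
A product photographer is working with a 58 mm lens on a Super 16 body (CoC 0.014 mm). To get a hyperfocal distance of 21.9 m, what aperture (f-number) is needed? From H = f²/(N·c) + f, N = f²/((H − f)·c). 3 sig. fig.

Rearrange H = f²/(N·c) + f for N: N = f² / ((H − f)·c).
N = 58² / ((21900 − 58) × 0.014) = 3364 / 305.8 ≈ 11.

f/11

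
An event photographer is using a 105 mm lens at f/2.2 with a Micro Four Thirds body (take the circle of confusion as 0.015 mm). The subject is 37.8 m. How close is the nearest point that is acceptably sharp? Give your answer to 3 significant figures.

Hyperfocal distance H = f²/(N·c) + f = 105²/(2.2 × 0.015) + 105 = 11025/0.033 + 105 ≈ 334195.9 mm ≈ 334.2 m.
Near limit Dn = s·(H − f)/(H + s − 2f) = 37800 × (334195.9 − 105) / (334195.9 + 37800 − 2 × 105) = 37800 × 334090.9 / 371785.9 ≈ 33967 mm ≈ 34.0 m.

34.0 m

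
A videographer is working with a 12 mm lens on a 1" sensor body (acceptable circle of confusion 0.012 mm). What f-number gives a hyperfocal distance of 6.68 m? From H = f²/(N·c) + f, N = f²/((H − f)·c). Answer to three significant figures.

f/1.80

Rearrange H = f²/(N·c) + f for N: N = f² / ((H − f)·c).
N = 12² / ((6680 − 12) × 0.012) = 144 / 80.02 ≈ 1.80.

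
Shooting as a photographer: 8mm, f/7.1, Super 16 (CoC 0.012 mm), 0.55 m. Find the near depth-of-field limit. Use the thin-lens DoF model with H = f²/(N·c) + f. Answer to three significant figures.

319 mm

Hyperfocal distance H = f²/(N·c) + f = 8²/(7.1 × 0.012) + 8 = 64/0.0852 + 8 ≈ 759.2 mm ≈ 0.759 m.
Near limit Dn = s·(H − f)/(H + s − 2f) = 550 × (759.2 − 8) / (759.2 + 550 − 2 × 8) = 550 × 751.2 / 1293.2 ≈ 319.48 mm.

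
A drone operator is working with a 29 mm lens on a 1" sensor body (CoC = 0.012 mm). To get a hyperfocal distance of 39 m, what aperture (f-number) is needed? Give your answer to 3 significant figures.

Rearrange H = f²/(N·c) + f for N: N = f² / ((H − f)·c).
N = 29² / ((39000 − 29) × 0.012) = 841 / 467.7 ≈ 1.80.

f/1.80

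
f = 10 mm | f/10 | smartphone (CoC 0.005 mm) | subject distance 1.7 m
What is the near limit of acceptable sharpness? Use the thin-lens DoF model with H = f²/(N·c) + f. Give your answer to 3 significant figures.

0.921 m

Hyperfocal distance H = f²/(N·c) + f = 10²/(10 × 0.005) + 10 = 100/0.05 + 10 ≈ 2010.0 mm ≈ 2.010 m.
Near limit Dn = s·(H − f)/(H + s − 2f) = 1700 × (2010.0 − 10) / (2010.0 + 1700 − 2 × 10) = 1700 × 2000.0 / 3690.0 ≈ 921.41 mm ≈ 0.921 m.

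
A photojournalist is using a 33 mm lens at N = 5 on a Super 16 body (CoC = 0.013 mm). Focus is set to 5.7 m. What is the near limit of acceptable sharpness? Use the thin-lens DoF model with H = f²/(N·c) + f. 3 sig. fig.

4.26 m

Hyperfocal distance H = f²/(N·c) + f = 33²/(5 × 0.013) + 33 = 1089/0.065 + 33 ≈ 16786.8 mm ≈ 16.79 m.
Near limit Dn = s·(H − f)/(H + s − 2f) = 5700 × (16786.8 − 33) / (16786.8 + 5700 − 2 × 33) = 5700 × 16753.8 / 22420.8 ≈ 4259.3 mm ≈ 4.26 m.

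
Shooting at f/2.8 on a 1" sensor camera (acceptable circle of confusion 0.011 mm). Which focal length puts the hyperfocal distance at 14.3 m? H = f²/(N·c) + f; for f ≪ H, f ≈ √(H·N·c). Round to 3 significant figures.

From H = f²/(N·c) + f, with f ≪ H: f ≈ √(H·N·c) = √(14300 × 2.8 × 0.011) = √440.44 ≈ 20.99 mm.
The +f correction barely moves this — solving exactly, f² + N·c·f − N·c·H = 0 ⇒ f = (−N·c + √((N·c)² + 4·N·c·H))/2 = (−0.0308 + √1761.8)/2 ≈ 20.971 mm, so f ≈ 21.0 mm.

21.0 mm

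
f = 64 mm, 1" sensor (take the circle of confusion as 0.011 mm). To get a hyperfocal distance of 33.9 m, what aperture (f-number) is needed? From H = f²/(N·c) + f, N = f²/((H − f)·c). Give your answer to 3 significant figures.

f/11

Rearrange H = f²/(N·c) + f for N: N = f² / ((H − f)·c).
N = 64² / ((33900 − 64) × 0.011) = 4096 / 372.2 ≈ 11.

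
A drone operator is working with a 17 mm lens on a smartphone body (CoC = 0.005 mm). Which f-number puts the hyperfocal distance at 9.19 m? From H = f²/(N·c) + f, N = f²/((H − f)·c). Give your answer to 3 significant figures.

Rearrange H = f²/(N·c) + f for N: N = f² / ((H − f)·c).
N = 17² / ((9190 − 17) × 0.005) = 289 / 45.87 ≈ 6.30.

f/6.30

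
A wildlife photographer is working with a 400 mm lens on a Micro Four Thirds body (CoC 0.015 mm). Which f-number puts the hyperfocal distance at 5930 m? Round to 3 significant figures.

Rearrange H = f²/(N·c) + f for N: N = f² / ((H − f)·c).
N = 400² / ((5930000 − 400) × 0.015) = 160000 / 88944 ≈ 1.80.

f/1.80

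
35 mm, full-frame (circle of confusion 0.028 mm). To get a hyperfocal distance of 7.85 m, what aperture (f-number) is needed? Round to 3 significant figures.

f/5.60

Rearrange H = f²/(N·c) + f for N: N = f² / ((H − f)·c).
N = 35² / ((7850 − 35) × 0.028) = 1225 / 218.8 ≈ 5.60.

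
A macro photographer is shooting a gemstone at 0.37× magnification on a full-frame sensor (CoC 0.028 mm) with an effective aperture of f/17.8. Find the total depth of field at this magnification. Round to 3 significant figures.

7.28 mm

At magnification m, DoF ≈ 2·N_eff·c/m² = 2 × 17.8 × 0.028 / 0.37² = 0.9968 / 0.1369 ≈ 7.28 mm.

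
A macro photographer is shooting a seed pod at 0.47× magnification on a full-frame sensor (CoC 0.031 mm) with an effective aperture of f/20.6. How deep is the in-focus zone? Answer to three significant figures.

5.78 mm

At magnification m, DoF ≈ 2·N_eff·c/m² = 2 × 20.6 × 0.031 / 0.47² = 1.277 / 0.2209 ≈ 5.78 mm.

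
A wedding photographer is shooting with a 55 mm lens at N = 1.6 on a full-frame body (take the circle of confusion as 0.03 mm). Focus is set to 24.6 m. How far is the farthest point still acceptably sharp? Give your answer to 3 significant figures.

40.3 m

Hyperfocal distance H = f²/(N·c) + f = 55²/(1.6 × 0.03) + 55 = 3025/0.048 + 55 ≈ 63075.8 mm ≈ 63.08 m.
Far limit Df = s·(H − f)/(H − s) = 24600 × (63075.8 − 55) / (63075.8 − 24600) = 24600 × 63020.8 / 38475.8 ≈ 40293 mm ≈ 40.3 m.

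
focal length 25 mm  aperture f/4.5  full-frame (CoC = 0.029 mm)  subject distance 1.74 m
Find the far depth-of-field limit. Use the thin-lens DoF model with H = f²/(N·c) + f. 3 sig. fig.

Hyperfocal distance H = f²/(N·c) + f = 25²/(4.5 × 0.029) + 25 = 625/0.1305 + 25 ≈ 4814.3 mm ≈ 4.814 m.
Far limit Df = s·(H − f)/(H − s) = 1740 × (4814.3 − 25) / (4814.3 − 1740) = 1740 × 4789.3 / 3074.3 ≈ 2710.7 mm ≈ 2.71 m.

2.71 m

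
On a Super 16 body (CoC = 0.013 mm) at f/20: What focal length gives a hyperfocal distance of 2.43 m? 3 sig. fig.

25.0 mm

From H = f²/(N·c) + f, with f ≪ H: f ≈ √(H·N·c) = √(2430 × 20 × 0.013) = √631.80 ≈ 25.14 mm.
Exact: f² + N·c·f − N·c·H = 0 ⇒ f = (−N·c + √((N·c)² + 4·N·c·H))/2 = (−0.26 + √2527.3)/2 ≈ 25.006 mm ≈ 25.0 mm.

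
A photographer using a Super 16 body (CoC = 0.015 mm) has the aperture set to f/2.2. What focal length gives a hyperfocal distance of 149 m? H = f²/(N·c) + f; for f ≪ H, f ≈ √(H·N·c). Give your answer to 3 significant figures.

From H = f²/(N·c) + f, with f ≪ H: f ≈ √(H·N·c) = √(149000 × 2.2 × 0.015) = √4917.0 ≈ 70.12 mm.
The +f correction barely moves this — solving exactly, f² + N·c·f − N·c·H = 0 ⇒ f = (−N·c + √((N·c)² + 4·N·c·H))/2 = (−0.033 + √19668)/2 ≈ 70.105 mm, so f ≈ 70.1 mm.

70.1 mm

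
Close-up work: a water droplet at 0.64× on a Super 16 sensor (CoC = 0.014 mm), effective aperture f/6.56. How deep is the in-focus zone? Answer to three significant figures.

At magnification m, DoF ≈ 2·N_eff·c/m² = 2 × 6.56 × 0.014 / 0.64² = 0.1837 / 0.4096 ≈ 0.448 mm.

0.448 mm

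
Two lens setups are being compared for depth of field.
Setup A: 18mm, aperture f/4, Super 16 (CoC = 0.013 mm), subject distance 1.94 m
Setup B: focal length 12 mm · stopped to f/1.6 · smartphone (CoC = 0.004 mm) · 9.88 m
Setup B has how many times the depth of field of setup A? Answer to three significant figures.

8.11

Setup A: H = 18²/(4×0.013) + 18 ≈ 6248.8 mm; DoF = Df − Dn = 2805.4 − 1482.6 ≈ 1322.8 mm.
Setup B: H = 12²/(1.6×0.004) + 12 ≈ 22512.0 mm; DoF = Df − Dn = 17598 − 6868 ≈ 10730 mm.
Ratio = 10730 / 1322.8 ≈ 8.11.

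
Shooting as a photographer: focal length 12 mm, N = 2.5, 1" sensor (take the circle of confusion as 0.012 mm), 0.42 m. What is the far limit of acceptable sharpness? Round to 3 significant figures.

Hyperfocal distance H = f²/(N·c) + f = 12²/(2.5 × 0.012) + 12 = 144/0.03 + 12 ≈ 4812.0 mm ≈ 4.812 m.
Far limit Df = s·(H − f)/(H − s) = 420 × (4812.0 − 12) / (4812.0 − 420) = 420 × 4800.0 / 4392.0 ≈ 459.02 mm.

459 mm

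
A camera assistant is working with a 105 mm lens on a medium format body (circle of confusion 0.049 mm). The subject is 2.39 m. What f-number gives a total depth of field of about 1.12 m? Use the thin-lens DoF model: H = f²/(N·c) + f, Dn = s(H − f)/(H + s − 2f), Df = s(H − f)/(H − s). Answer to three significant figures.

Write h = H − f = f²/(N·c). The thin-lens limits are Dn = s·h/(h + (s−f)) and Df = s·h/(h − (s−f)), so DoF = Df − Dn = 2·s·(s−f)·h / (h² − (s−f)²).
That is a quadratic in h: DoF·h² − 2·s·(s−f)·h − DoF·(s−f)² = 0 ⇒ h = (s−f)·(s + √(s² + DoF²)) / DoF = 2285 × (2390 + √(2390² + 1120²)) / 1120 = 2285 × (2390 + 2639.41) / 1120 ≈ 10261 mm.
Then N = f²/(c·h) = 105² / (0.049 × 10261) = 11025 / 502.78 ≈ 21.9.

f/21.9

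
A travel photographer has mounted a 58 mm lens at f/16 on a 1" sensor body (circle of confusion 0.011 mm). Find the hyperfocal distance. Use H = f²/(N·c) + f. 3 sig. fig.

Hyperfocal distance H = f²/(N·c) + f = 58²/(16 × 0.011) + 58 = 3364/0.176 + 58 ≈ 19171.6 mm ≈ 19.2 m.

19.2 m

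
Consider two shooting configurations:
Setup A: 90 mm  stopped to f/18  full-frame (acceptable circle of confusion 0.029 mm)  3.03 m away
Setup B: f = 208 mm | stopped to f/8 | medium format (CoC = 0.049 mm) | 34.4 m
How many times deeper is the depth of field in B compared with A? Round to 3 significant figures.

Setup A: H = 90²/(18×0.029) + 90 ≈ 15607.2 mm; DoF = Df − Dn = 3738.3 − 2547.4 ≈ 1190.9 mm.
Setup B: H = 208²/(8×0.049) + 208 ≈ 110575.3 mm; DoF = Df − Dn = 49841 − 26264 ≈ 23577 mm.
Ratio = 23577 / 1190.9 ≈ 19.8.

19.8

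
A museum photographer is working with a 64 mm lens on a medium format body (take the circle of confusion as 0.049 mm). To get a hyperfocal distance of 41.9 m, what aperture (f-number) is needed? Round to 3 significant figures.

Rearrange H = f²/(N·c) + f for N: N = f² / ((H − f)·c).
N = 64² / ((41900 − 64) × 0.049) = 4096 / 2050 ≈ 2.00.

f/2.00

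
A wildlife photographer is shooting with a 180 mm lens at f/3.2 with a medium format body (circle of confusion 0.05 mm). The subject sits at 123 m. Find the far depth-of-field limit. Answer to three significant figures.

313 m

Hyperfocal distance H = f²/(N·c) + f = 180²/(3.2 × 0.05) + 180 = 32400/0.16 + 180 ≈ 202680.0 mm ≈ 202.7 m.
Far limit Df = s·(H − f)/(H − s) = 123000 × (202680.0 − 180) / (202680.0 − 123000) = 123000 × 202500.0 / 79680.0 ≈ 312594 mm ≈ 313 m.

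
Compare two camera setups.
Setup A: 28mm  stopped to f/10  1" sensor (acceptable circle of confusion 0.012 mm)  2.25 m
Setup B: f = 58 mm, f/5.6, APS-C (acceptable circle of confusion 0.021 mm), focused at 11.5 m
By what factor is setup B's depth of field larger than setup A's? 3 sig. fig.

6.33

Setup A: H = 28²/(10×0.012) + 28 ≈ 6561.3 mm; DoF = Df − Dn = 3409.6 − 1679.0 ≈ 1730.6 mm.
Setup B: H = 58²/(5.6×0.021) + 58 ≈ 28663.4 mm; DoF = Df − Dn = 19166 − 8214 ≈ 10952 mm.
Ratio = 10952 / 1730.6 ≈ 6.33.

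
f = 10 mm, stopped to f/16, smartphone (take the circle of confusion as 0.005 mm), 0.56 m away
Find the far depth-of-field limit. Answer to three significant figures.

1.00 m

Hyperfocal distance H = f²/(N·c) + f = 10²/(16 × 0.005) + 10 = 100/0.08 + 10 ≈ 1260.0 mm ≈ 1.260 m.
Far limit Df = s·(H − f)/(H − s) = 560 × (1260.0 − 10) / (1260.0 − 560) = 560 × 1250.0 / 700.0 ≈ 1000.0 mm ≈ 1.00 m.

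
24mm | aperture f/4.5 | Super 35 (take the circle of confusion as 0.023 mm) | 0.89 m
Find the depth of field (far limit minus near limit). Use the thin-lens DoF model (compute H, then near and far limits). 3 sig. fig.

Hyperfocal distance H = f²/(N·c) + f = 24²/(4.5 × 0.023) + 24 = 576/0.1035 + 24 ≈ 5589.2 mm ≈ 5.589 m.
Near limit Dn = s·(H − f)/(H + s − 2f) = 890 × (5589.2 − 24) / (5589.2 + 890 − 2 × 24) = 890 × 5565.2 / 6431.2 ≈ 770.16 mm.
Far limit Df = s·(H − f)/(H − s) = 890 × (5589.2 − 24) / (5589.2 − 890) = 890 × 5565.2 / 4699.2 ≈ 1054.01 mm.
Depth of field = Df − Dn = 1054.01 − 770.16 ≈ 283.85 mm.

284 mm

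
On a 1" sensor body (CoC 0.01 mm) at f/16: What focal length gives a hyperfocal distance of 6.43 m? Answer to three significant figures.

From H = f²/(N·c) + f, with f ≪ H: f ≈ √(H·N·c) = √(6430 × 16 × 0.01) = √1028.8 ≈ 32.07 mm.
Exact: f² + N·c·f − N·c·H = 0 ⇒ f = (−N·c + √((N·c)² + 4·N·c·H))/2 = (−0.16 + √4115.2)/2 ≈ 31.995 mm ≈ 32.0 mm.

32.0 mm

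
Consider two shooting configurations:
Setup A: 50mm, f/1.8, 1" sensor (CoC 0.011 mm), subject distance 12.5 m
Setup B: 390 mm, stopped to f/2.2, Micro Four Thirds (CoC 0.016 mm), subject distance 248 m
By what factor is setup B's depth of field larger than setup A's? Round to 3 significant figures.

Setup A: H = 50²/(1.8×0.011) + 50 ≈ 126312.6 mm; DoF = Df − Dn = 13867.4 − 11378.1 ≈ 2489.3 mm.
Setup B: H = 390²/(2.2×0.016) + 390 ≈ 4321412.7 mm; DoF = Df − Dn = 263075 − 234559 ≈ 28516 mm.
Ratio = 28516 / 2489.3 ≈ 11.5.

11.5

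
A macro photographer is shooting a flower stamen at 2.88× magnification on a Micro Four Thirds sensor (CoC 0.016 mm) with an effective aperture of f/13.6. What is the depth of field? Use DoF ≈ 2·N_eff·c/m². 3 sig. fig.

At magnification m, DoF ≈ 2·N_eff·c/m² = 2 × 13.6 × 0.016 / 2.88² = 0.4352 / 8.294 ≈ 0.0525 mm.

0.0525 mm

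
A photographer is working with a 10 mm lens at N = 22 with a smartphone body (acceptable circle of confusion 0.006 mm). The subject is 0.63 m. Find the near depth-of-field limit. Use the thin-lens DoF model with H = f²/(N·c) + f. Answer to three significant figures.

Hyperfocal distance H = f²/(N·c) + f = 10²/(22 × 0.006) + 10 = 100/0.132 + 10 ≈ 767.6 mm ≈ 0.768 m.
Near limit Dn = s·(H − f)/(H + s − 2f) = 630 × (767.6 − 10) / (767.6 + 630 − 2 × 10) = 630 × 757.6 / 1377.6 ≈ 346.46 mm.

346 mm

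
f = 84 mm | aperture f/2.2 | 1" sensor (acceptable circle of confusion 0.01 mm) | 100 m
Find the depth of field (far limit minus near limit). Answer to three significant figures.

Hyperfocal distance H = f²/(N·c) + f = 84²/(2.2 × 0.01) + 84 = 7056/0.022 + 84 ≈ 320811.3 mm ≈ 320.8 m.
Near limit Dn = s·(H − f)/(H + s − 2f) = 100000 × (320811.3 − 84) / (320811.3 + 100000 − 2 × 84) = 100000 × 320727.3 / 420643.3 ≈ 76247 mm.
Far limit Df = s·(H − f)/(H − s) = 100000 × (320811.3 − 84) / (320811.3 − 100000) = 100000 × 320727.3 / 220811.3 ≈ 145250 mm.
Depth of field = Df − Dn = 145250 − 76247 ≈ 69003 mm ≈ 69.0 m.

69.0 m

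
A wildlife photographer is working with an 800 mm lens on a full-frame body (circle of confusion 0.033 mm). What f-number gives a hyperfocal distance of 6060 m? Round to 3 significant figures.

f/3.20

Rearrange H = f²/(N·c) + f for N: N = f² / ((H − f)·c).
N = 800² / ((6060000 − 800) × 0.033) = 640000 / 199954 ≈ 3.20.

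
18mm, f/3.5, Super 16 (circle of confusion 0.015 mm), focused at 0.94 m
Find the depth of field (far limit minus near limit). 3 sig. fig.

Hyperfocal distance H = f²/(N·c) + f = 18²/(3.5 × 0.015) + 18 = 324/0.0525 + 18 ≈ 6189.4 mm ≈ 6.189 m.
Near limit Dn = s·(H − f)/(H + s − 2f) = 940 × (6189.4 − 18) / (6189.4 + 940 − 2 × 18) = 940 × 6171.4 / 7093.4 ≈ 817.82 mm.
Far limit Df = s·(H − f)/(H − s) = 940 × (6189.4 − 18) / (6189.4 − 940) = 940 × 6171.4 / 5249.4 ≈ 1105.10 mm.
Depth of field = Df − Dn = 1105.10 − 817.82 ≈ 287.28 mm.

287 mm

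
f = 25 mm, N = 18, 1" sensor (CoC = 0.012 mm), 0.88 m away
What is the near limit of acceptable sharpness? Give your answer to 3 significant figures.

Hyperfocal distance H = f²/(N·c) + f = 25²/(18 × 0.012) + 25 = 625/0.216 + 25 ≈ 2918.5 mm ≈ 2.919 m.
Near limit Dn = s·(H − f)/(H + s − 2f) = 880 × (2918.5 − 25) / (2918.5 + 880 − 2 × 25) = 880 × 2893.5 / 3748.5 ≈ 679.28 mm ≈ 0.679 m.

0.679 m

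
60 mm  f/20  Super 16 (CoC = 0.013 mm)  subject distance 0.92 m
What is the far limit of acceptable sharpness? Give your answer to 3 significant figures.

Hyperfocal distance H = f²/(N·c) + f = 60²/(20 × 0.013) + 60 = 3600/0.26 + 60 ≈ 13906.2 mm ≈ 13.91 m.
Far limit Df = s·(H − f)/(H − s) = 920 × (13906.2 − 60) / (13906.2 − 920) = 920 × 13846.2 / 12986.2 ≈ 980.93 mm ≈ 0.981 m.

0.981 m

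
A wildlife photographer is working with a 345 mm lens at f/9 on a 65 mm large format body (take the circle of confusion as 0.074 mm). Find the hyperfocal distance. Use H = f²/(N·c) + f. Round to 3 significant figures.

179 m

Hyperfocal distance H = f²/(N·c) + f = 345²/(9 × 0.074) + 345 = 119025/0.666 + 345 ≈ 179061.2 mm ≈ 179 m.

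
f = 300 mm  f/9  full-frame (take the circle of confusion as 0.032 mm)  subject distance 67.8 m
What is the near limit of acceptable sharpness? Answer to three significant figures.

Hyperfocal distance H = f²/(N·c) + f = 300²/(9 × 0.032) + 300 = 90000/0.288 + 300 ≈ 312800.0 mm ≈ 312.8 m.
Near limit Dn = s·(H − f)/(H + s − 2f) = 67800 × (312800.0 − 300) / (312800.0 + 67800 − 2 × 300) = 67800 × 312500.0 / 380000.0 ≈ 55757 mm ≈ 55.8 m.

55.8 m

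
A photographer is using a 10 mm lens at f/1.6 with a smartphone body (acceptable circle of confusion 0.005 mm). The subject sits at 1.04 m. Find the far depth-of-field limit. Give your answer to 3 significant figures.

Hyperfocal distance H = f²/(N·c) + f = 10²/(1.6 × 0.005) + 10 = 100/0.008 + 10 ≈ 12510.0 mm ≈ 12.51 m.
Far limit Df = s·(H − f)/(H − s) = 1040 × (12510.0 − 10) / (12510.0 − 1040) = 1040 × 12500.0 / 11470.0 ≈ 1133.4 mm ≈ 1.13 m.

1.13 m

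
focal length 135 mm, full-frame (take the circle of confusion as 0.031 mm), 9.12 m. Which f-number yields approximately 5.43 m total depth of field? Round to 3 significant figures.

Write h = H − f = f²/(N·c). The thin-lens limits are Dn = s·h/(h + (s−f)) and Df = s·h/(h − (s−f)), so DoF = Df − Dn = 2·s·(s−f)·h / (h² − (s−f)²).
That is a quadratic in h: DoF·h² − 2·s·(s−f)·h − DoF·(s−f)² = 0 ⇒ h = (s−f)·(s + √(s² + DoF²)) / DoF = 8985 × (9120 + √(9120² + 5430²)) / 5430 = 8985 × (9120 + 10614.1) / 5430 ≈ 32654 mm.
Then N = f²/(c·h) = 135² / (0.031 × 32654) = 18225 / 1012.3 ≈ 18.

f/18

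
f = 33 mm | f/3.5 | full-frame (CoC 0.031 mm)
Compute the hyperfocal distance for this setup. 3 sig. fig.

Hyperfocal distance H = f²/(N·c) + f = 33²/(3.5 × 0.031) + 33 = 1089/0.1085 + 33 ≈ 10069.9 mm ≈ 10.1 m.

10.1 m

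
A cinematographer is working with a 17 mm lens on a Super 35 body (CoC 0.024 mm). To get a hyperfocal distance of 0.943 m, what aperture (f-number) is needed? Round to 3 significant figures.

f/13

Rearrange H = f²/(N·c) + f for N: N = f² / ((H − f)·c).
N = 17² / ((943 − 17) × 0.024) = 289 / 22.22 ≈ 13.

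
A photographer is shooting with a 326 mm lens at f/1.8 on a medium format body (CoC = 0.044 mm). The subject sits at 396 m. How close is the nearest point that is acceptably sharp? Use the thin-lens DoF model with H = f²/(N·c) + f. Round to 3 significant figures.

306 m

Hyperfocal distance H = f²/(N·c) + f = 326²/(1.8 × 0.044) + 326 = 106276/0.0792 + 326 ≈ 1342194.7 mm ≈ 1342 m.
Near limit Dn = s·(H − f)/(H + s − 2f) = 396000 × (1342194.7 − 326) / (1342194.7 + 396000 − 2 × 326) = 396000 × 1341868.7 / 1737542.7 ≈ 305823 mm ≈ 306 m.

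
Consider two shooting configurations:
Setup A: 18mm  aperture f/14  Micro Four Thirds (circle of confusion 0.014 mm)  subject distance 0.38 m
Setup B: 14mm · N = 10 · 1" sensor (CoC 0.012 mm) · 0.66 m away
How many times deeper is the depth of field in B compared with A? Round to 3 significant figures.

Setup A: H = 18²/(14×0.014) + 18 ≈ 1671.1 mm; DoF = Df − Dn = 486.55 − 311.73 ≈ 174.82 mm.
Setup B: H = 14²/(10×0.012) + 14 ≈ 1647.3 mm; DoF = Df − Dn = 1091.83 − 472.95 ≈ 618.88 mm.
Ratio = 618.88 / 174.82 ≈ 3.54.

3.54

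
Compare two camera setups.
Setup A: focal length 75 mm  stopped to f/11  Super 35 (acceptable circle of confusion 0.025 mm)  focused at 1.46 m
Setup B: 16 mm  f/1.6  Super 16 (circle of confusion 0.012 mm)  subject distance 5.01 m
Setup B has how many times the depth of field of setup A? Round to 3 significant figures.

Setup A: H = 75²/(11×0.025) + 75 ≈ 20529.5 mm; DoF = Df − Dn = 1566.04 − 1367.41 ≈ 198.63 mm.
Setup B: H = 16²/(1.6×0.012) + 16 ≈ 13349.3 mm; DoF = Df − Dn = 8010.2 − 3644.8 ≈ 4365.4 mm.
Ratio = 4365.4 / 198.63 ≈ 22.0.

22.0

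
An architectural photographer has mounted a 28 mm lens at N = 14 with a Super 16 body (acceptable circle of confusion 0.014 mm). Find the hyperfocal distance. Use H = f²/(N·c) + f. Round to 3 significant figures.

4.03 m

Hyperfocal distance H = f²/(N·c) + f = 28²/(14 × 0.014) + 28 = 784/0.196 + 28 ≈ 4028.0 mm ≈ 4.03 m.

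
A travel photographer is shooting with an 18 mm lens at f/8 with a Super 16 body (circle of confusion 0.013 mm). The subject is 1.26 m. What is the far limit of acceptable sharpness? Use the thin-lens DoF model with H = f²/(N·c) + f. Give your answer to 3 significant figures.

Hyperfocal distance H = f²/(N·c) + f = 18²/(8 × 0.013) + 18 = 324/0.104 + 18 ≈ 3133.4 mm ≈ 3.133 m.
Far limit Df = s·(H − f)/(H − s) = 1260 × (3133.4 − 18) / (3133.4 − 1260) = 1260 × 3115.4 / 1873.4 ≈ 2095.3 mm ≈ 2.10 m.

2.10 m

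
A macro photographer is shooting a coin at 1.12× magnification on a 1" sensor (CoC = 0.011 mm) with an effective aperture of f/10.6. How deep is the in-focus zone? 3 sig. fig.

At magnification m, DoF ≈ 2·N_eff·c/m² = 2 × 10.6 × 0.011 / 1.12² = 0.2332 / 1.254 ≈ 0.186 mm.

0.186 mm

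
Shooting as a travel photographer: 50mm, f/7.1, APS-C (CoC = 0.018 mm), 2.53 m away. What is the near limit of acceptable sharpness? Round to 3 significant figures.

2.25 m

Hyperfocal distance H = f²/(N·c) + f = 50²/(7.1 × 0.018) + 50 = 2500/0.1278 + 50 ≈ 19611.8 mm ≈ 19.61 m.
Near limit Dn = s·(H − f)/(H + s − 2f) = 2530 × (19611.8 − 50) / (19611.8 + 2530 − 2 × 50) = 2530 × 19561.8 / 22041.8 ≈ 2245.3 mm ≈ 2.25 m.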